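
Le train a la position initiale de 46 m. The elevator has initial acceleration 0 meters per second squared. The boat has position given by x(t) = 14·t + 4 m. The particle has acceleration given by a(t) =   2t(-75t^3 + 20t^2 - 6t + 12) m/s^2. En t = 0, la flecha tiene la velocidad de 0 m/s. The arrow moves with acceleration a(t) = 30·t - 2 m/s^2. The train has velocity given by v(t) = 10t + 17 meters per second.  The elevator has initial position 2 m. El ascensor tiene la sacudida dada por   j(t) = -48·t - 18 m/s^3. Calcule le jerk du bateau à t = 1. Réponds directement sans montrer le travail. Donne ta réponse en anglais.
At t = 1, j = 0.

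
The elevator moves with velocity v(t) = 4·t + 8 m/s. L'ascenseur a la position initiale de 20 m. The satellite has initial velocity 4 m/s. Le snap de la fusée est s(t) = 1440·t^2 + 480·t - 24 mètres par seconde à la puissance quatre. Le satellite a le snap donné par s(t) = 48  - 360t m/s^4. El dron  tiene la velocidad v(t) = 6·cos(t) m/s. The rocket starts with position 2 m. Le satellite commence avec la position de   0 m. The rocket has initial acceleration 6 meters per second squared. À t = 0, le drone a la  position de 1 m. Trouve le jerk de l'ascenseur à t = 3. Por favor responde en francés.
Nous devons dériver notre équation de la vitesse v(t) = 4·t + 8 2 fois. En dérivant la vitesse, nous obtenons l'accélération: a(t) = 4. En dérivant l'accélération, nous obtenons le jerk: j(t) = 0. De l'équation du jerk j(t) = 0, nous substituons t = 3 pour obtenir j = 0.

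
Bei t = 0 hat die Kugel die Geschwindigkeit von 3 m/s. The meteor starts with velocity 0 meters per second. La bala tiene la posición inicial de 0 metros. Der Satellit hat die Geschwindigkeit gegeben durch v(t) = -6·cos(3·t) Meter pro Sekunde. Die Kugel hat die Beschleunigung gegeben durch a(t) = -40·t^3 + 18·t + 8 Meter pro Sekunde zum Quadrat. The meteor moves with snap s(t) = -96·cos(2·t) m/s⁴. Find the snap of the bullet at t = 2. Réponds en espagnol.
Partiendo de la aceleración a(t) = -40·t^3 + 18·t + 8, tomamos 2 derivadas. Derivando la aceleración, obtenemos la sacudida: j(t) = 18 - 120·t^2. La derivada de la sacudida da el snap: s(t) = -240·t. De la ecuación del snap s(t) = -240·t, sustituimos t = 2 para obtener s = -480.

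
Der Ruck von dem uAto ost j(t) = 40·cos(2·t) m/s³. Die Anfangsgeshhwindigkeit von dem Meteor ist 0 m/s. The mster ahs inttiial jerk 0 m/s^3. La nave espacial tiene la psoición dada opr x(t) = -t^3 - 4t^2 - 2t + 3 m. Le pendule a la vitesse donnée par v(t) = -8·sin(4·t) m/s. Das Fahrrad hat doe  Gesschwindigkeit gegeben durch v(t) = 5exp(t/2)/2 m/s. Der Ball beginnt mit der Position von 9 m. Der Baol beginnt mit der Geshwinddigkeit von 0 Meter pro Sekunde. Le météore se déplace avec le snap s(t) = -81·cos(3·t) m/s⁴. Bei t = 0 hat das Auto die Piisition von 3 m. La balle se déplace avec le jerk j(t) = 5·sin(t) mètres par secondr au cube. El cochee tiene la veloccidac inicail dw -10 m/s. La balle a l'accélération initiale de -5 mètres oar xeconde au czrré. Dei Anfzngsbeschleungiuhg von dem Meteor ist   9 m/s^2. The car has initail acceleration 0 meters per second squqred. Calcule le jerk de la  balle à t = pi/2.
De l'équation du jerk j(t) = 5·sin(t), nous substituons t = pi/2 pour obtenir j = 5.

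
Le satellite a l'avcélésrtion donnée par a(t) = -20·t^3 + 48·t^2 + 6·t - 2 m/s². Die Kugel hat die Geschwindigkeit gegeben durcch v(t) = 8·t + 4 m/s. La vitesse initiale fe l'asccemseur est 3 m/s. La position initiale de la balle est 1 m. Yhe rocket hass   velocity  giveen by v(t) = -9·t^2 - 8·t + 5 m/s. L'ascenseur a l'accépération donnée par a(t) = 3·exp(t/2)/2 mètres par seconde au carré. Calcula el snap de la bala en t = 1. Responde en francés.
En partant de la vitesse v(t) = 8·t + 4, nous prenons 3 dérivées. La dérivée de la vitesse donne l'accélération: a(t) = 8. En dérivant l'accélération, nous obtenons le jerk: j(t) = 0. En prenant d/dt de j(t), nous trouvons s(t) = 0. Nous avons le snap s(t) = 0. En substituant t = 1: s(1) = 0.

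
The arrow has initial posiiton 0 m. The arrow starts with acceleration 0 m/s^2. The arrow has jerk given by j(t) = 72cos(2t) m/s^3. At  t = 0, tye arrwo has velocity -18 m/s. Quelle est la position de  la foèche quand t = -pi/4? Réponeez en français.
Nous devons intégrer notre équation du jerk j(t) = 72·cos(2·t) 3 fois. En prenant ∫j(t)dt et en appliquant a(0) = 0, nous trouvons a(t) = 36·sin(2·t). L'intégrale de l'accélération, avec v(0) = -18, donne la vitesse: v(t) = -18·cos(2·t). La primitive de la vitesse est la position. En utilisant x(0) = 0, nous obtenons x(t) = -9·sin(2·t). En utilisant x(t) = -9·sin(2·t) et en substituant t = -pi/4, nous trouvons x = 9.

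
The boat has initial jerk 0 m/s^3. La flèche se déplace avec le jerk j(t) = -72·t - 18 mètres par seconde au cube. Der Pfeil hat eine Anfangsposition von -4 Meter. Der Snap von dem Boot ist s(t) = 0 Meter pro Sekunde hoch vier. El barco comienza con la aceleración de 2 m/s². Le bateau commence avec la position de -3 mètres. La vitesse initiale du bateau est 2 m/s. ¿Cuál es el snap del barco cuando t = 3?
De la ecuación del snap s(t) = 0, sustituimos t = 3 para obtener s = 0.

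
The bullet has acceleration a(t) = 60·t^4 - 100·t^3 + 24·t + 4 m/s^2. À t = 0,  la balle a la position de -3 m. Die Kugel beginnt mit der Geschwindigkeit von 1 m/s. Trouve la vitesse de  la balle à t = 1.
En partant de l'accélération a(t) = 60·t^4 - 100·t^3 + 24·t + 4, nous prenons 1 intégrale. En prenant ∫a(t)dt et en appliquant v(0) = 1, nous trouvons v(t) = 12·t^5 - 25·t^4 + 12·t^2 + 4·t + 1. Nous avons la vitesse v(t) = 12·t^5 - 25·t^4 + 12·t^2 + 4·t + 1. En substituant t = 1: v(1) = 4.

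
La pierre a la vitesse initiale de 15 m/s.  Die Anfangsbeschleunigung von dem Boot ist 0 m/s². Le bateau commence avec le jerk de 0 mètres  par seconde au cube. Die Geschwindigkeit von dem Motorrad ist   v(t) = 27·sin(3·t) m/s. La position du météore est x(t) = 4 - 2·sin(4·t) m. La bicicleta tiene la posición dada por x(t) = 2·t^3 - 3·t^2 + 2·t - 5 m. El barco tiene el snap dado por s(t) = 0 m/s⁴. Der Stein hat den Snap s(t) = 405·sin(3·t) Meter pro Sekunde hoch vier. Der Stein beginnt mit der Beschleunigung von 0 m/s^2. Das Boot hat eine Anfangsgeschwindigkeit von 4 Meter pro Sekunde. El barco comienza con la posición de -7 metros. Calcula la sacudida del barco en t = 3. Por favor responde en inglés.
To find the answer, we compute 1 integral of s(t) = 0. Taking ∫s(t)dt and applying j(0) = 0, we find j(t) = 0. We have jerk j(t) = 0. Substituting t = 3: j(3) = 0.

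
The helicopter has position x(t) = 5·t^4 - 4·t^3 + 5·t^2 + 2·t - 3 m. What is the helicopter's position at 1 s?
From the given position equation x(t) = 5·t^4 - 4·t^3 + 5·t^2 + 2·t - 3, we substitute t = 1 to get x = 5.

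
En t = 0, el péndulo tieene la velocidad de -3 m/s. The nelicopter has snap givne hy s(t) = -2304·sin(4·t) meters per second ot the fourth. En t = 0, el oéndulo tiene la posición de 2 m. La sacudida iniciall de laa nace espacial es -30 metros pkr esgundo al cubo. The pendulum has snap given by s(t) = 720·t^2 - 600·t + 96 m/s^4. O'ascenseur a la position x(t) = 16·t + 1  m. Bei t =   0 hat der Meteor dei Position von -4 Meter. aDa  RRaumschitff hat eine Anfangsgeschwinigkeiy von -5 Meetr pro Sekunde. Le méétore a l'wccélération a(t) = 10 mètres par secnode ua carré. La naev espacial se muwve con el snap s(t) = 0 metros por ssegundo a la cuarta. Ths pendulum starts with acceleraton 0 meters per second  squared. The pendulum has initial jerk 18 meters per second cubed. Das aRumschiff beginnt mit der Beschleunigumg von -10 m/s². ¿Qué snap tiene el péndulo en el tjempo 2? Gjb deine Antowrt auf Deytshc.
Wir haben den Snap s(t) = 720·t^2 - 600·t + 96. Durch Einsetzen von t = 2: s(2) = 1776.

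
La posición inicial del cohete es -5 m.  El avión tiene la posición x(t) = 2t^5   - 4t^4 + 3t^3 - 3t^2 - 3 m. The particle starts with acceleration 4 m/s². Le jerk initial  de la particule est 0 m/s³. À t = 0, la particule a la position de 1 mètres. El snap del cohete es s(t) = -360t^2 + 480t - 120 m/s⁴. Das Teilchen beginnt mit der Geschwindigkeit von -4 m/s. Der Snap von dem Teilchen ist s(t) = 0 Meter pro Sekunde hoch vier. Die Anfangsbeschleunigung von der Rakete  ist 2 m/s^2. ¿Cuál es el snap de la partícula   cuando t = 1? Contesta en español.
De la ecuación del snap s(t) = 0, sustituimos t = 1 para obtener s = 0.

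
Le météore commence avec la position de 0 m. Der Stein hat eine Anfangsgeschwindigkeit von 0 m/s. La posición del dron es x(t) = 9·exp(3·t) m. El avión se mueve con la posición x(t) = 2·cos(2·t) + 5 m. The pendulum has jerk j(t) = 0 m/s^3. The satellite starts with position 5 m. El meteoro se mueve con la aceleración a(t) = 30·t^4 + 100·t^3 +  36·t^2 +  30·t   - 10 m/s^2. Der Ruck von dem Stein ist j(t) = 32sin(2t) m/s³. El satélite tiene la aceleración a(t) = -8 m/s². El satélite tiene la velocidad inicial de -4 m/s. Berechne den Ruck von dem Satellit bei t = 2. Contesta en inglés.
Starting from acceleration a(t) = -8, we take 1 derivative. Taking d/dt of a(t), we find j(t) = 0. We have jerk j(t) = 0. Substituting t = 2: j(2) = 0.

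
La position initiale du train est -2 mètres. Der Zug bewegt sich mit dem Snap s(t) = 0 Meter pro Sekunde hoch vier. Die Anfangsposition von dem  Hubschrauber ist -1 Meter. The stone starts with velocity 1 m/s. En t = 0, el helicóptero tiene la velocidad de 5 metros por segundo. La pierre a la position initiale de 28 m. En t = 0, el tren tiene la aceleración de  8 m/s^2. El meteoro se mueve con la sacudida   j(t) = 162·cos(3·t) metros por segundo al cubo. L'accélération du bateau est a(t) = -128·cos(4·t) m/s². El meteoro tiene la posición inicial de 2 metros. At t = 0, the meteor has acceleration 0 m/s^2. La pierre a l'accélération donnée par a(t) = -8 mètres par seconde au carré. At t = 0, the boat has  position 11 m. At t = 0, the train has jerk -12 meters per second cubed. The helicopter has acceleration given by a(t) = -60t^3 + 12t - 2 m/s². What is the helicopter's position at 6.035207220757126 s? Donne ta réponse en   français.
Pour résoudre ceci, nous devons prendre 2 intégrales de notre équation de l'accélération a(t) = -60·t^3 + 12·t - 2. L'intégrale de l'accélération, avec v(0) = 5, donne la vitesse: v(t) = -15·t^4 + 6·t^2 - 2·t + 5. En intégrant la vitesse et en utilisant la condition initiale x(0) = -1, nous obtenons x(t) = -3·t^5 + 2·t^3 - t^2 + 5·t - 1. En utilisant x(t) = -3·t^5 + 2·t^3 - t^2 + 5·t - 1 et en substituant t = 6.035207220757126, nous trouvons x = -23588.1061352777.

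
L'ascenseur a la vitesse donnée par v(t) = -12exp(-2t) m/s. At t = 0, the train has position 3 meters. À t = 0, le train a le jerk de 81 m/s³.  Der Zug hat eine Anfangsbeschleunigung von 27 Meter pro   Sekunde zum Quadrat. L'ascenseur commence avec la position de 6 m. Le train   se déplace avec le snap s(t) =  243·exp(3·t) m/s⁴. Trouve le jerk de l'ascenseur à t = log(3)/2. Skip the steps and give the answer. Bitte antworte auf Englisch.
j(log(3)/2) = -16.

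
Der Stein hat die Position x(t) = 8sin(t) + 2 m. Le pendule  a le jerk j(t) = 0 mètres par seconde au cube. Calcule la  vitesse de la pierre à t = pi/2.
Nous devons dériver notre équation de la position x(t) = 8·sin(t) + 2 1 fois. En dérivant la position, nous obtenons la vitesse: v(t) = 8·cos(t). En utilisant v(t) = 8·cos(t) et en substituant t = pi/2, nous trouvons v = 0.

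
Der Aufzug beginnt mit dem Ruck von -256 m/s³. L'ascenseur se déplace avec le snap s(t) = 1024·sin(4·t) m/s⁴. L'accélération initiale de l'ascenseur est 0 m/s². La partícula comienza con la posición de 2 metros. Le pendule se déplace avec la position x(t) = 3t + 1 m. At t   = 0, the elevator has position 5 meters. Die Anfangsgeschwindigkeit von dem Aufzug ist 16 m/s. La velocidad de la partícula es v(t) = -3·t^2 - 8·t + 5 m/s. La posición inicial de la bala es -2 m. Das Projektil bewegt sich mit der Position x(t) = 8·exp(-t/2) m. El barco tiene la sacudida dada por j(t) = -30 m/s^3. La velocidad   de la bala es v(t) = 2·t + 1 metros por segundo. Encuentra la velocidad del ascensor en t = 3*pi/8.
Debemos encontrar la antiderivada de nuestra ecuación del snap s(t) = 1024·sin(4·t) 3 veces. Integrando el snap y usando la condición inicial j(0) = -256, obtenemos j(t) = -256·cos(4·t). La integral de la sacudida es la aceleración. Usando a(0) = 0, obtenemos a(t) = -64·sin(4·t). La antiderivada de la aceleración es la velocidad. Usando v(0) = 16, obtenemos v(t) = 16·cos(4·t). Usando v(t) = 16·cos(4·t) y sustituyendo t = 3*pi/8, encontramos v = 0.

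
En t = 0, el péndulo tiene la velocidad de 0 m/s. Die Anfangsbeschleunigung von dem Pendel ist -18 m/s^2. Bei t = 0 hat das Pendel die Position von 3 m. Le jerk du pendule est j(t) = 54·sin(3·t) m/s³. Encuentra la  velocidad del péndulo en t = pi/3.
Para resolver esto, necesitamos tomar 2 integrales de nuestra ecuación de la sacudida j(t) = 54·sin(3·t). La antiderivada de la sacudida es la aceleración. Usando a(0) = -18, obtenemos a(t) = -18·cos(3·t). La antiderivada de la aceleración es la velocidad. Usando v(0) = 0, obtenemos v(t) = -6·sin(3·t). Tenemos la velocidad v(t) = -6·sin(3·t). Sustituyendo t = pi/3: v(pi/3) = 0.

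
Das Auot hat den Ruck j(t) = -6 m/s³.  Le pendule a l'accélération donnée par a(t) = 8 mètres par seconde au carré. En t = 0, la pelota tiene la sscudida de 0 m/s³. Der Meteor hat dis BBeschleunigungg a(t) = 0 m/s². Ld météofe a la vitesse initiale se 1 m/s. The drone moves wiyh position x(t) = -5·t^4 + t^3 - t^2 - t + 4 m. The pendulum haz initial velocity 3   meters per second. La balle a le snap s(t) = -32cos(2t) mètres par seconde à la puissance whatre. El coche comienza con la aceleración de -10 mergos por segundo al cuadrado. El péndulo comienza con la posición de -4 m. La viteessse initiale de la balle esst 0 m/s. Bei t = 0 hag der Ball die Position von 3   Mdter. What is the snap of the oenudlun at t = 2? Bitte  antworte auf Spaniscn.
Partiendo de la aceleración a(t) = 8, tomamos 2 derivadas. Tomando d/dt de a(t), encontramos j(t) = 0. La derivada de la sacudida da el snap: s(t) = 0. Tenemos el snap s(t) = 0. Sustituyendo t = 2: s(2) = 0.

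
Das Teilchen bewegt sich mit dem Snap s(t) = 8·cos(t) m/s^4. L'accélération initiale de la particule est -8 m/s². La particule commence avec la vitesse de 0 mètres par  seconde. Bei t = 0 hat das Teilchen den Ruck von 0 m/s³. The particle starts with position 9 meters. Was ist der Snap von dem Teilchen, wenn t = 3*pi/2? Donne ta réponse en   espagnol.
De la ecuación del snap s(t) = 8·cos(t), sustituimos t = 3*pi/2 para obtener s = 0.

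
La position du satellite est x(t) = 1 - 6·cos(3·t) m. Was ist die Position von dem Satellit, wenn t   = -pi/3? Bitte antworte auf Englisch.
From the given position equation x(t) = 1 - 6·cos(3·t), we substitute t = -pi/3 to get x = 7.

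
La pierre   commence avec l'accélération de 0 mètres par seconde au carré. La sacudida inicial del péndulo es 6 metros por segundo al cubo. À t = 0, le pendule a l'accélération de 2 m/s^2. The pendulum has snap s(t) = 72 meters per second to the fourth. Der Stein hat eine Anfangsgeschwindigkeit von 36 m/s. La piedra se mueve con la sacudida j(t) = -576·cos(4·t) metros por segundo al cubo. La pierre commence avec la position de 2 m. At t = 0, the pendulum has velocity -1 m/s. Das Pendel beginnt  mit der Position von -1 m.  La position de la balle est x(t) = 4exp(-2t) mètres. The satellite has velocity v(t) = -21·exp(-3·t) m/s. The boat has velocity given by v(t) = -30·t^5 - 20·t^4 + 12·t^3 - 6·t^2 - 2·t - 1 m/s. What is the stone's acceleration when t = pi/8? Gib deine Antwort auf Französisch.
En partant du jerk j(t) = -576·cos(4·t), nous prenons 1 primitive. En intégrant le jerk et en utilisant la condition initiale a(0) = 0, nous obtenons a(t) = -144·sin(4·t). Nous avons l'accélération a(t) = -144·sin(4·t). En substituant t = pi/8: a(pi/8) = -144.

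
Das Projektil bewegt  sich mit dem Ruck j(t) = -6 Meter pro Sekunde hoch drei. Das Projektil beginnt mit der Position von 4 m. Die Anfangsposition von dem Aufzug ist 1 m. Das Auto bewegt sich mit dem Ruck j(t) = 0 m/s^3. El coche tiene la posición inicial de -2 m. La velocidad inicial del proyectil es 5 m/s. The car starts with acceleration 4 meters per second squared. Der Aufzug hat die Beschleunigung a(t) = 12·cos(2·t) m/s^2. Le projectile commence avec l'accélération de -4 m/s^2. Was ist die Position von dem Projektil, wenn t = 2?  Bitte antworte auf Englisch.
To solve this, we need to take 3 antiderivatives of our jerk equation j(t) = -6. The integral of jerk, with a(0) = -4, gives acceleration: a(t) = -6·t - 4. Taking ∫a(t)dt and applying v(0) = 5, we find v(t) = -3·t^2 - 4·t + 5. Integrating velocity and using the initial condition x(0) = 4, we get x(t) = -t^3 - 2·t^2 + 5·t + 4. From the given position equation x(t) = -t^3 - 2·t^2 + 5·t + 4, we substitute t = 2 to get x = -2.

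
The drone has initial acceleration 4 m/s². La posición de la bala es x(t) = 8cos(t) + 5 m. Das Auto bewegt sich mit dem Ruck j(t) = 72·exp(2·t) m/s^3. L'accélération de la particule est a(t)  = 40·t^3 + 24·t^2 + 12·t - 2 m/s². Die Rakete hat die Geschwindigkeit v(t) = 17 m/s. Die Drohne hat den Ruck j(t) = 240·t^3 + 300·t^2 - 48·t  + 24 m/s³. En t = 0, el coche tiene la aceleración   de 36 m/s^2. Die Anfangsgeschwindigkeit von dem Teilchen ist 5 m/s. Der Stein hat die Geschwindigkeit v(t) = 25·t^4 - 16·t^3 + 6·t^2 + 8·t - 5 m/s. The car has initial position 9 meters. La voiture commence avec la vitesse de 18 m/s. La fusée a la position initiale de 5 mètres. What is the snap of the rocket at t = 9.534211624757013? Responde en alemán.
Wir müssen unsere Gleichung für die Geschwindigkeit v(t) = 17 3-mal ableiten. Durch Ableiten von der Geschwindigkeit erhalten wir die Beschleunigung: a(t) = 0. Durch Ableiten von der Beschleunigung erhalten wir den Ruck: j(t) = 0. Mit d/dt von j(t) finden wir s(t) = 0. Mit s(t) = 0 und Einsetzen von t = 9.534211624757013, finden wir s = 0.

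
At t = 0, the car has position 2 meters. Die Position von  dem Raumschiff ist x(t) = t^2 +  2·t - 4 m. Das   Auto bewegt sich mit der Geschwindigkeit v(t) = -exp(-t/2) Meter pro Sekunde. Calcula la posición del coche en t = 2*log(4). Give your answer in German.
Um dies zu lösen, müssen wir 1 Integral unserer Gleichung für die Geschwindigkeit v(t) = -exp(-t/2) finden. Die Stammfunktion von der Geschwindigkeit, mit x(0) = 2, ergibt die Position: x(t) = 2·exp(-t/2). Mit x(t) = 2·exp(-t/2) und Einsetzen von t = 2*log(4), finden wir x = 1/2.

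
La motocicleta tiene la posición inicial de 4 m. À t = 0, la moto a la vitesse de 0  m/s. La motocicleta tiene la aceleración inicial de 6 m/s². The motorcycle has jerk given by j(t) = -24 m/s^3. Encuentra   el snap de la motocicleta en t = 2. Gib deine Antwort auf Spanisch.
Partiendo de la sacudida j(t) = -24, tomamos 1 derivada. Derivando la sacudida, obtenemos el snap: s(t) = 0. De la ecuación del snap s(t) = 0, sustituimos t = 2 para obtener s = 0.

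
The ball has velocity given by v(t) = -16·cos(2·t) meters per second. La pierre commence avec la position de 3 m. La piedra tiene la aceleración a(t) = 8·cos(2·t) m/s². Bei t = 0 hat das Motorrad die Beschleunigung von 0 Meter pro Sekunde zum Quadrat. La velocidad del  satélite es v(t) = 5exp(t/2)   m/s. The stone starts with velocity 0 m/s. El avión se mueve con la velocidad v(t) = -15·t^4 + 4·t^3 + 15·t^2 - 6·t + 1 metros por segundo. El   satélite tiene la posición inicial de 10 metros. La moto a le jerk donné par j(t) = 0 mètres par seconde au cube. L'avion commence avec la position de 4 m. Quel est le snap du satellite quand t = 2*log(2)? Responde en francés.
En partant de la vitesse v(t) = 5·exp(t/2), nous prenons 3 dérivées. En dérivant la vitesse, nous obtenons l'accélération: a(t) = 5·exp(t/2)/2. En prenant d/dt de a(t), nous trouvons j(t) = 5·exp(t/2)/4. La dérivée du jerk donne le snap: s(t) = 5·exp(t/2)/8. En utilisant s(t) = 5·exp(t/2)/8 et en substituant t = 2*log(2), nous trouvons s = 5/4.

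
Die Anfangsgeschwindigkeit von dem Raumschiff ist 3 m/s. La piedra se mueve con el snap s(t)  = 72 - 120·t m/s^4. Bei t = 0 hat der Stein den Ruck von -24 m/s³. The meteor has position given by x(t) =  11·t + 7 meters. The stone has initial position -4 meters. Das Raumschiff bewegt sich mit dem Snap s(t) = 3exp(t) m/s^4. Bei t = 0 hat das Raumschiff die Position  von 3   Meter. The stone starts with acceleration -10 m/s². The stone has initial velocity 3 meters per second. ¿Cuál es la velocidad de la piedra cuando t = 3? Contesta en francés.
Pour résoudre ceci, nous devons prendre 3 intégrales de notre équation du snap s(t) = 72 - 120·t. L'intégrale du snap, avec j(0) = -24, donne le jerk: j(t) = -60·t^2 + 72·t - 24. La primitive du jerk, avec a(0) = -10, donne l'accélération: a(t) = -20·t^3 + 36·t^2 - 24·t - 10. En prenant ∫a(t)dt et en appliquant v(0) = 3, nous trouvons v(t) = -5·t^4 + 12·t^3 - 12·t^2 - 10·t + 3. En utilisant v(t) = -5·t^4 + 12·t^3 - 12·t^2 - 10·t + 3 et en substituant t = 3, nous trouvons v = -216.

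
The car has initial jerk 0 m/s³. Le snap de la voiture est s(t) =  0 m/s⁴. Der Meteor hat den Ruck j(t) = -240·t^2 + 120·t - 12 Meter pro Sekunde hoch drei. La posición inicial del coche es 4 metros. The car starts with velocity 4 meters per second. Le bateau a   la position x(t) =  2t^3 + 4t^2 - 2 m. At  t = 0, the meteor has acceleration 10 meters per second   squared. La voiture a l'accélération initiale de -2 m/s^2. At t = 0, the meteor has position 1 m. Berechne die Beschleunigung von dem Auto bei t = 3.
Wir müssen die Stammfunktion unserer Gleichung für den Snap s(t) = 0 2-mal finden. Mit ∫s(t)dt und Anwendung von j(0) = 0, finden wir j(t) = 0. Das Integral von dem Ruck ist die Beschleunigung. Mit a(0) = -2 erhalten wir a(t) = -2. Aus der Gleichung für die Beschleunigung a(t) = -2, setzen wir t = 3 ein und erhalten a = -2.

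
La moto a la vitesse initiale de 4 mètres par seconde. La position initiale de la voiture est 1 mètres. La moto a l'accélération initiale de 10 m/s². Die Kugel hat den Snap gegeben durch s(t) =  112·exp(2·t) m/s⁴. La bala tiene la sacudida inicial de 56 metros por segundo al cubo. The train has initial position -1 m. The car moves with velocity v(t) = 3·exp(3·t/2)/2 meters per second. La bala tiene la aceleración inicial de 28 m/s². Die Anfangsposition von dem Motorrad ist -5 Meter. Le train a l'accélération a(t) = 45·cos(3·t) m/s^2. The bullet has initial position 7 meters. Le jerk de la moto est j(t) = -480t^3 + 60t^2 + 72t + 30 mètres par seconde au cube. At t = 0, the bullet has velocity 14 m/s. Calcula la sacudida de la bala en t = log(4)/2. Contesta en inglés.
We must find the integral of our snap equation s(t) = 112·exp(2·t) 1 time. Finding the integral of s(t) and using j(0) = 56: j(t) = 56·exp(2·t). We have jerk j(t) = 56·exp(2·t). Substituting t = log(4)/2: j(log(4)/2) = 224.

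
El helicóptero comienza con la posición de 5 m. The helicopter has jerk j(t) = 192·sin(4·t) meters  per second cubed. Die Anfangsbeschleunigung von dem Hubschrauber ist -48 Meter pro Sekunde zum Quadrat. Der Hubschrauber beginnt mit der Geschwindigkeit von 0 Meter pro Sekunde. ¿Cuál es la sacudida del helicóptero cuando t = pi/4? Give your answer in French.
De l'équation du jerk j(t) = 192·sin(4·t), nous substituons t = pi/4 pour obtenir j = 0.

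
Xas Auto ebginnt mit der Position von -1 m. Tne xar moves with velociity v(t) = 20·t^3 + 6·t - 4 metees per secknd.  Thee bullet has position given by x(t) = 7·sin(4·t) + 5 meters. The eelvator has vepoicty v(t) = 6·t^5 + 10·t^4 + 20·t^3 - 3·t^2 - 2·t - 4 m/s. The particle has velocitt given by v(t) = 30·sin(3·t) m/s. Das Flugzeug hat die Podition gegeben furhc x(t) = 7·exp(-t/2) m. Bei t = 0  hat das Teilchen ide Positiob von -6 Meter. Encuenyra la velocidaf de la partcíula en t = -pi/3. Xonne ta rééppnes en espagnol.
Tenemos la velocidad v(t) = 30·sin(3·t). Sustituyendo t = -pi/3: v(-pi/3) = 0.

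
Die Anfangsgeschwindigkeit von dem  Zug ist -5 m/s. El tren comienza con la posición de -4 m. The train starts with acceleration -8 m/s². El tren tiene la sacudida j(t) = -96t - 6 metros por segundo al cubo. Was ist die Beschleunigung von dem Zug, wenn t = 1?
Wir müssen unsere Gleichung für den Ruck j(t) = -96·t - 6 1-mal integrieren. Das Integral von dem Ruck, mit a(0) = -8, ergibt die Beschleunigung: a(t) = -48·t^2 - 6·t - 8. Mit a(t) = -48·t^2 - 6·t - 8 und Einsetzen von t = 1, finden wir a = -62.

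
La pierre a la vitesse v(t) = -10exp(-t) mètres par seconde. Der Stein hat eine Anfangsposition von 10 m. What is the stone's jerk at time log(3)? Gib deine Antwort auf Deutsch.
Wir müssen unsere Gleichung für die Geschwindigkeit v(t) = -10·exp(-t) 2-mal ableiten. Durch Ableiten von der Geschwindigkeit erhalten wir die Beschleunigung: a(t) = 10·exp(-t). Mit d/dt von a(t) finden wir j(t) = -10·exp(-t). Aus der Gleichung für den Ruck j(t) = -10·exp(-t), setzen wir t = log(3) ein und erhalten j = -10/3.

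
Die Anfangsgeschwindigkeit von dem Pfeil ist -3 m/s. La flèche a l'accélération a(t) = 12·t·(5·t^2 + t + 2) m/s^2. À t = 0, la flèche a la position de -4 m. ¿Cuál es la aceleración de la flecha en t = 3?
Tenemos la aceleración a(t) = 12·t·(5·t^2 + t + 2). Sustituyendo t = 3: a(3) = 1800.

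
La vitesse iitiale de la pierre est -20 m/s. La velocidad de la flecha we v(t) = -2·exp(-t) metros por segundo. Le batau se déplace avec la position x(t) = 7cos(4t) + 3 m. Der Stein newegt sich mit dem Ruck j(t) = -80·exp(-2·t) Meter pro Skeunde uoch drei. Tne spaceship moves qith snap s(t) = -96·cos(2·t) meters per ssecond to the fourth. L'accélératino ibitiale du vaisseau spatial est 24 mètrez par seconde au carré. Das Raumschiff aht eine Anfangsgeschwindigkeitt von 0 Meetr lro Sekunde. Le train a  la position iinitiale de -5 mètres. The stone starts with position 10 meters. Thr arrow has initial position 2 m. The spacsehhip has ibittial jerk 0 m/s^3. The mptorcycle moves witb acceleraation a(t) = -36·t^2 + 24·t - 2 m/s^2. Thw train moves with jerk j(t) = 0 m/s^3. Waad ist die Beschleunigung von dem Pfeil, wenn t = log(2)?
Ausgehend von der Geschwindigkeit v(t) = -2·exp(-t), nehmen wir 1 Ableitung. Mit d/dt von v(t) finden wir a(t) = 2·exp(-t). Aus der Gleichung für die Beschleunigung a(t) = 2·exp(-t), setzen wir t = log(2) ein und erhalten a = 1.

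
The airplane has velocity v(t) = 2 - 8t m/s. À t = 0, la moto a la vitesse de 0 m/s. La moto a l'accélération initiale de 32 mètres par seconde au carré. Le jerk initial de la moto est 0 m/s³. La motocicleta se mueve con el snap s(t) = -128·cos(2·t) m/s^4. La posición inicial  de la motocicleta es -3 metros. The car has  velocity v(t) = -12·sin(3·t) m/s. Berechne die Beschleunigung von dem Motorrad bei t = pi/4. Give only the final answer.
Die Antwort ist 0.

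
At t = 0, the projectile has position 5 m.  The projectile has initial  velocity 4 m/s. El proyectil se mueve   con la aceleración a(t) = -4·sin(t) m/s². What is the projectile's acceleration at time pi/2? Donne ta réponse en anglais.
From the given acceleration equation a(t) = -4·sin(t), we substitute t = pi/2 to get a = -4.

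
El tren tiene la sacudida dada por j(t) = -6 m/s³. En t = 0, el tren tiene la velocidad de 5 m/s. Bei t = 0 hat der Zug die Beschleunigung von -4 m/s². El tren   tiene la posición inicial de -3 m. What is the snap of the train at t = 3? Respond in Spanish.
Partiendo de la sacudida j(t) = -6, tomamos 1 derivada. La derivada de la sacudida da el snap: s(t) = 0. De la ecuación del snap s(t) = 0, sustituimos t = 3 para obtener s = 0.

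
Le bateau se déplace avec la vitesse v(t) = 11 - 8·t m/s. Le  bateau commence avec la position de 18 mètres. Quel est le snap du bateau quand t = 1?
En partant de la vitesse v(t) = 11 - 8·t, nous prenons 3 dérivées. En prenant d/dt de v(t), nous trouvons a(t) = -8. La dérivée de l'accélération donne le jerk: j(t) = 0. En prenant d/dt de j(t), nous trouvons s(t) = 0. Nous avons le snap s(t) = 0. En substituant t = 1: s(1) = 0.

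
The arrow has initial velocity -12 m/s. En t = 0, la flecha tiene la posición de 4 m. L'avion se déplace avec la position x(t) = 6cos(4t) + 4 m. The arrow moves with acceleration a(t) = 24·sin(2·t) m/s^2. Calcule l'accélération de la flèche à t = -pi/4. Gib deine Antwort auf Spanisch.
Usando a(t) = 24·sin(2·t) y sustituyendo t = -pi/4, encontramos a = -24.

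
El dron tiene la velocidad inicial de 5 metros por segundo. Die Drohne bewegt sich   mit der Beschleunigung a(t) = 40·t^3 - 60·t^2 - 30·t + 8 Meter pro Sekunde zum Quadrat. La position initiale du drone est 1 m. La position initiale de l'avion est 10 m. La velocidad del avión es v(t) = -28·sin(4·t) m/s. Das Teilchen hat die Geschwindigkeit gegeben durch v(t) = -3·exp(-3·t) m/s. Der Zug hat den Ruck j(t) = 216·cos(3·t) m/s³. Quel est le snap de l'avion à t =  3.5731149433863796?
Pour résoudre ceci, nous devons prendre 3 dérivées de notre équation de la vitesse v(t) = -28·sin(4·t). En dérivant la vitesse, nous obtenons l'accélération: a(t) = -112·cos(4·t). En prenant d/dt de a(t), nous trouvons j(t) = 448·sin(4·t). La dérivée du jerk donne le snap: s(t) = 1792·cos(4·t). En utilisant s(t) = 1792·cos(4·t) et en substituant t = 3.5731149433863796, nous trouvons s = -277.167590689445.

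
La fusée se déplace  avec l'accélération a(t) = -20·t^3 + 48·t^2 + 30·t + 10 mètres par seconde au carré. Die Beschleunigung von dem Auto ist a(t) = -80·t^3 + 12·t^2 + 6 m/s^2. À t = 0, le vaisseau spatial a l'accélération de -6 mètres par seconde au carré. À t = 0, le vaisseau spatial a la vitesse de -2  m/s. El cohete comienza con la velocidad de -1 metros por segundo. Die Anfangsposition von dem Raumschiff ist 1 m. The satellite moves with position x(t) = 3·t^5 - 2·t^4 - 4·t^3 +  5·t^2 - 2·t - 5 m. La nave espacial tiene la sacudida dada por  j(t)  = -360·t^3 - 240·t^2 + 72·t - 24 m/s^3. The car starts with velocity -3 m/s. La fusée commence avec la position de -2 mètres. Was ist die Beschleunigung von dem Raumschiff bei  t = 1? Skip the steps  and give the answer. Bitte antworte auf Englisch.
At t = 1, a = -164.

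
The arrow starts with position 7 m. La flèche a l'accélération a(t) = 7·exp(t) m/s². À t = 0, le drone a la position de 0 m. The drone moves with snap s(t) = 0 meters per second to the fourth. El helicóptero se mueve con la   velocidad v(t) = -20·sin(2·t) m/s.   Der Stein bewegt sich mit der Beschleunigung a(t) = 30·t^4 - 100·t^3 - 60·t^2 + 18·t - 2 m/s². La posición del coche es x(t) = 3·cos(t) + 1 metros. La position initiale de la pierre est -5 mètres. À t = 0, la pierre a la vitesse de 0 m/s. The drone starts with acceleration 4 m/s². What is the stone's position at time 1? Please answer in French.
Nous devons intégrer notre équation de l'accélération a(t) = 30·t^4 - 100·t^3 - 60·t^2 + 18·t - 2 2 fois. En prenant ∫a(t)dt et en appliquant v(0) = 0, nous trouvons v(t) = t·(6·t^4 - 25·t^3 - 20·t^2 + 9·t - 2). L'intégrale de la vitesse, avec x(0) = -5, donne la position: x(t) = t^6 - 5·t^5 - 5·t^4 + 3·t^3 - t^2 - 5. Nous avons la position x(t) = t^6 - 5·t^5 - 5·t^4 + 3·t^3 - t^2 - 5. En substituant t = 1: x(1) = -12.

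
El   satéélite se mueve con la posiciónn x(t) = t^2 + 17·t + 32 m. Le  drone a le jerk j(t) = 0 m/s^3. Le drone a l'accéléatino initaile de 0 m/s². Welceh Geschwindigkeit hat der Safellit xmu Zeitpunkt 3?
Wir müssen unsere Gleichung für die Position x(t) = t^2 + 17·t + 32 1-mal ableiten. Mit d/dt von x(t) finden wir v(t) = 2·t + 17. Aus der Gleichung für die Geschwindigkeit v(t) = 2·t + 17, setzen wir t = 3 ein und erhalten v = 23.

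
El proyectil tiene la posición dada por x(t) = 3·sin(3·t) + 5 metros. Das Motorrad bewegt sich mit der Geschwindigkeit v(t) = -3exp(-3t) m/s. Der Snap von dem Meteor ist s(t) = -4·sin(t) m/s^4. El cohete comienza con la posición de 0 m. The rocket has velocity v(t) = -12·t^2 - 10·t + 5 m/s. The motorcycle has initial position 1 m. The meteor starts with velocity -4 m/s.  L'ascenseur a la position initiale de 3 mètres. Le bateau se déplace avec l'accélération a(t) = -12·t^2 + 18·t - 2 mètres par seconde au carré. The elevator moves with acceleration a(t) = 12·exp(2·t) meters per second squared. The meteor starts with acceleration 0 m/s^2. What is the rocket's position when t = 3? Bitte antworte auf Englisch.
To solve this, we need to take 1 antiderivative of our velocity equation v(t) = -12·t^2 - 10·t + 5. The integral of velocity is position. Using x(0) = 0, we get x(t) = -4·t^3 - 5·t^2 + 5·t. Using x(t) = -4·t^3 - 5·t^2 + 5·t and substituting t = 3, we find x = -138.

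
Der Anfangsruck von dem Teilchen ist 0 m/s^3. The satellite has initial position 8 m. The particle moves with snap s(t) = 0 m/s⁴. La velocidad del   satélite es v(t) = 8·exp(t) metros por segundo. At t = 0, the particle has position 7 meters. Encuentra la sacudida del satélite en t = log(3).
Partiendo de la velocidad v(t) = 8·exp(t), tomamos 2 derivadas. La derivada de la velocidad da la aceleración: a(t) = 8·exp(t). Derivando la aceleración, obtenemos la sacudida: j(t) = 8·exp(t). Usando j(t) = 8·exp(t) y sustituyendo t = log(3), encontramos j = 24.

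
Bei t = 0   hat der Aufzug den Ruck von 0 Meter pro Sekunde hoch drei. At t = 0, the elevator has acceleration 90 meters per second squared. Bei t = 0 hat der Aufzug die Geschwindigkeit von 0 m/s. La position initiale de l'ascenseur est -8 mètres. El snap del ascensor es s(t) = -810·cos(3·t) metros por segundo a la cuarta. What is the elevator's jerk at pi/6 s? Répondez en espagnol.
Partiendo del snap s(t) = -810·cos(3·t), tomamos 1 integral. La integral del snap es la sacudida. Usando j(0) = 0, obtenemos j(t) = -270·sin(3·t). Tenemos la sacudida j(t) = -270·sin(3·t). Sustituyendo t = pi/6: j(pi/6) = -270.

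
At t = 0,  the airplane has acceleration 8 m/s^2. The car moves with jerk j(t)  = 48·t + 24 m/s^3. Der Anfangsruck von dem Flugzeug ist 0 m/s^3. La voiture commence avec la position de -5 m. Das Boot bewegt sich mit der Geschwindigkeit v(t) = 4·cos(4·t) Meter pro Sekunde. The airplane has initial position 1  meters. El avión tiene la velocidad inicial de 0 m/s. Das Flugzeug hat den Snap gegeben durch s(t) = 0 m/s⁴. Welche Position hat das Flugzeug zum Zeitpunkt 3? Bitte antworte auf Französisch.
En partant du snap s(t) = 0, nous prenons 4 intégrales. En intégrant le snap et en utilisant la condition initiale j(0) = 0, nous obtenons j(t) = 0. L'intégrale du jerk est l'accélération. En utilisant a(0) = 8, nous obtenons a(t) = 8. En prenant ∫a(t)dt et en appliquant v(0) = 0, nous trouvons v(t) = 8·t. L'intégrale de la vitesse est la position. En utilisant x(0) = 1, nous obtenons x(t) = 4·t^2 + 1. De l'équation de la position x(t) = 4·t^2 + 1, nous substituons t = 3 pour obtenir x = 37.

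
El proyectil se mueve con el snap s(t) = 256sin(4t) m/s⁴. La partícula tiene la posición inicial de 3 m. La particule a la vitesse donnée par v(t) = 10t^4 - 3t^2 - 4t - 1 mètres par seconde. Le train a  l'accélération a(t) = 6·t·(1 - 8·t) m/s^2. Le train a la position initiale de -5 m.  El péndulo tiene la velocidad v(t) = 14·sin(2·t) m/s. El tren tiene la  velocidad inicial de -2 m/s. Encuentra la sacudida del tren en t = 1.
Para resolver esto, necesitamos tomar 1 derivada de nuestra ecuación de la aceleración a(t) = 6·t·(1 - 8·t). La derivada de la aceleración da la sacudida: j(t) = 6 - 96·t. Tenemos la sacudida j(t) = 6 - 96·t. Sustituyendo t = 1: j(1) = -90.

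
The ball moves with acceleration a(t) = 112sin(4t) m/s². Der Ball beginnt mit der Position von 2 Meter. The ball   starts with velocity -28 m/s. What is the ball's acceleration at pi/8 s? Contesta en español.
Usando a(t) = 112·sin(4·t) y sustituyendo t = pi/8, encontramos a = 112.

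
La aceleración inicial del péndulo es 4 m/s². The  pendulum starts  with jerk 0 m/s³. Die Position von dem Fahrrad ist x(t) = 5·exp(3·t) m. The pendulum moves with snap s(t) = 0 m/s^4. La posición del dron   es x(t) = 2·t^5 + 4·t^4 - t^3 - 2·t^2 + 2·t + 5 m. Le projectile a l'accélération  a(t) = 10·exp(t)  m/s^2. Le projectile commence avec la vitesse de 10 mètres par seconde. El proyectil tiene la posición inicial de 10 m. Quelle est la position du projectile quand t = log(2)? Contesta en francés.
Nous devons trouver la primitive de notre équation de l'accélération a(t) = 10·exp(t) 2 fois. En intégrant l'accélération et en utilisant la condition initiale v(0) = 10, nous obtenons v(t) = 10·exp(t). En prenant ∫v(t)dt et en appliquant x(0) = 10, nous trouvons x(t) = 10·exp(t). Nous avons la position x(t) = 10·exp(t). En substituant t = log(2): x(log(2)) = 20.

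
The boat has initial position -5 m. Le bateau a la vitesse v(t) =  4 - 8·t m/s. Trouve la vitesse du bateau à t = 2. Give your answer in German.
Wir haben die Geschwindigkeit v(t) = 4 - 8·t. Durch Einsetzen von t = 2: v(2) = -12.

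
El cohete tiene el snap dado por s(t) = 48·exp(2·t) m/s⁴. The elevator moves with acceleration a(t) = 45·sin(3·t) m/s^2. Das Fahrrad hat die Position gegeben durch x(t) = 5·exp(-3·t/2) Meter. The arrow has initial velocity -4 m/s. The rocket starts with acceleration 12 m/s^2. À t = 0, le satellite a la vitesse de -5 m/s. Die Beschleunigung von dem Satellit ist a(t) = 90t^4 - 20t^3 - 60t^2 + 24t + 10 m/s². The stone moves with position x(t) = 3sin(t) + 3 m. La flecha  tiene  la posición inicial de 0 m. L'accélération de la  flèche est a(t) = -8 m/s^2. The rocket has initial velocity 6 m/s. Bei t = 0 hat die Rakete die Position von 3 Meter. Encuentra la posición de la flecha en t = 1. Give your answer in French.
Nous devons trouver la primitive de notre équation de l'accélération a(t) = -8 2 fois. En prenant ∫a(t)dt et en appliquant v(0) = -4, nous trouvons v(t) = -8·t - 4. En intégrant la vitesse et en utilisant la condition initiale x(0) = 0, nous obtenons x(t) = -4·t^2 - 4·t. De l'équation de la position x(t) = -4·t^2 - 4·t, nous substituons t = 1 pour obtenir x = -8.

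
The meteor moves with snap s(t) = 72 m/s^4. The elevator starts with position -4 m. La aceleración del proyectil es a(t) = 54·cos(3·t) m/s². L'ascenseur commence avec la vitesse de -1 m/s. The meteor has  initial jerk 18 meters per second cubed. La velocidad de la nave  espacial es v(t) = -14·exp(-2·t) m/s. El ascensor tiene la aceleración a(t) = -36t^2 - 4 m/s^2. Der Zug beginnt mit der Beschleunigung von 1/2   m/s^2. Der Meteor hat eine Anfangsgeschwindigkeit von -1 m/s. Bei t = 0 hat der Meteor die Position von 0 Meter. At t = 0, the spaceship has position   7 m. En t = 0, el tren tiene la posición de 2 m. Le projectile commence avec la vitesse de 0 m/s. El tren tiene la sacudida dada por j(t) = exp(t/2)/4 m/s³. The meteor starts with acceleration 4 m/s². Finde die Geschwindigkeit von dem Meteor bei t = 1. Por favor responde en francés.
Pour résoudre ceci, nous devons prendre 3 primitives de notre équation du snap s(t) = 72. En intégrant le snap et en utilisant la condition initiale j(0) = 18, nous obtenons j(t) = 72·t + 18. La primitive du jerk est l'accélération. En utilisant a(0) = 4, nous obtenons a(t) = 36·t^2 + 18·t + 4. La primitive de l'accélération, avec v(0) = -1, donne la vitesse: v(t) = 12·t^3 + 9·t^2 + 4·t - 1. En utilisant v(t) = 12·t^3 + 9·t^2 + 4·t - 1 et en substituant t = 1, nous trouvons v = 24.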